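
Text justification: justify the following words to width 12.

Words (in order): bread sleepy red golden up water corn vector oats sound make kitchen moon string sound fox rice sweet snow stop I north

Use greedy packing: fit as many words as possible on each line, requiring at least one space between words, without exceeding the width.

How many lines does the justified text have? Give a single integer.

Line 1: ['bread', 'sleepy'] (min_width=12, slack=0)
Line 2: ['red', 'golden'] (min_width=10, slack=2)
Line 3: ['up', 'water'] (min_width=8, slack=4)
Line 4: ['corn', 'vector'] (min_width=11, slack=1)
Line 5: ['oats', 'sound'] (min_width=10, slack=2)
Line 6: ['make', 'kitchen'] (min_width=12, slack=0)
Line 7: ['moon', 'string'] (min_width=11, slack=1)
Line 8: ['sound', 'fox'] (min_width=9, slack=3)
Line 9: ['rice', 'sweet'] (min_width=10, slack=2)
Line 10: ['snow', 'stop', 'I'] (min_width=11, slack=1)
Line 11: ['north'] (min_width=5, slack=7)
Total lines: 11

Answer: 11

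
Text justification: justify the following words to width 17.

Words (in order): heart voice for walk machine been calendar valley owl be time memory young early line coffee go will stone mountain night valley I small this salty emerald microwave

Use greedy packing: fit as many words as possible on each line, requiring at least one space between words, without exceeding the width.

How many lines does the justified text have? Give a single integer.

Line 1: ['heart', 'voice', 'for'] (min_width=15, slack=2)
Line 2: ['walk', 'machine', 'been'] (min_width=17, slack=0)
Line 3: ['calendar', 'valley'] (min_width=15, slack=2)
Line 4: ['owl', 'be', 'time'] (min_width=11, slack=6)
Line 5: ['memory', 'young'] (min_width=12, slack=5)
Line 6: ['early', 'line', 'coffee'] (min_width=17, slack=0)
Line 7: ['go', 'will', 'stone'] (min_width=13, slack=4)
Line 8: ['mountain', 'night'] (min_width=14, slack=3)
Line 9: ['valley', 'I', 'small'] (min_width=14, slack=3)
Line 10: ['this', 'salty'] (min_width=10, slack=7)
Line 11: ['emerald', 'microwave'] (min_width=17, slack=0)
Total lines: 11

Answer: 11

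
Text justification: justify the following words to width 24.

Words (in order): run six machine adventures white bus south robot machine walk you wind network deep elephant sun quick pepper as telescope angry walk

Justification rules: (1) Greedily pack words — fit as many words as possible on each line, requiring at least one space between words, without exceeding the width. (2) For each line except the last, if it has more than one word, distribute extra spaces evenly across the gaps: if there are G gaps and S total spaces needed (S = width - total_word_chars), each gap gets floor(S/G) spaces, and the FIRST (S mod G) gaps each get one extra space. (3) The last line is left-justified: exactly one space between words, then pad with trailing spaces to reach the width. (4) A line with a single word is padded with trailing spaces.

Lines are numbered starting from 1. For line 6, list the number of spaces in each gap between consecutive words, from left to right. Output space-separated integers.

Answer: 4 3

Derivation:
Line 1: ['run', 'six', 'machine'] (min_width=15, slack=9)
Line 2: ['adventures', 'white', 'bus'] (min_width=20, slack=4)
Line 3: ['south', 'robot', 'machine', 'walk'] (min_width=24, slack=0)
Line 4: ['you', 'wind', 'network', 'deep'] (min_width=21, slack=3)
Line 5: ['elephant', 'sun', 'quick'] (min_width=18, slack=6)
Line 6: ['pepper', 'as', 'telescope'] (min_width=19, slack=5)
Line 7: ['angry', 'walk'] (min_width=10, slack=14)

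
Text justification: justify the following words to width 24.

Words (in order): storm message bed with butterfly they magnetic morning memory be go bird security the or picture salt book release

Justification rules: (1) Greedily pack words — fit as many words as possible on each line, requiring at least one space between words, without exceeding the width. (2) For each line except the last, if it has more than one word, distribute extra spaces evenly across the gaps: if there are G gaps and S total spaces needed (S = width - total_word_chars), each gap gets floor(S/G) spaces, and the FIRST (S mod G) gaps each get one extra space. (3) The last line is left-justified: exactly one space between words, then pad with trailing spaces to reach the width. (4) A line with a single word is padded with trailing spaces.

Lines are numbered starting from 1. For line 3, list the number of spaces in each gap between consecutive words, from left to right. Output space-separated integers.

Answer: 3 2 2

Derivation:
Line 1: ['storm', 'message', 'bed', 'with'] (min_width=22, slack=2)
Line 2: ['butterfly', 'they', 'magnetic'] (min_width=23, slack=1)
Line 3: ['morning', 'memory', 'be', 'go'] (min_width=20, slack=4)
Line 4: ['bird', 'security', 'the', 'or'] (min_width=20, slack=4)
Line 5: ['picture', 'salt', 'book'] (min_width=17, slack=7)
Line 6: ['release'] (min_width=7, slack=17)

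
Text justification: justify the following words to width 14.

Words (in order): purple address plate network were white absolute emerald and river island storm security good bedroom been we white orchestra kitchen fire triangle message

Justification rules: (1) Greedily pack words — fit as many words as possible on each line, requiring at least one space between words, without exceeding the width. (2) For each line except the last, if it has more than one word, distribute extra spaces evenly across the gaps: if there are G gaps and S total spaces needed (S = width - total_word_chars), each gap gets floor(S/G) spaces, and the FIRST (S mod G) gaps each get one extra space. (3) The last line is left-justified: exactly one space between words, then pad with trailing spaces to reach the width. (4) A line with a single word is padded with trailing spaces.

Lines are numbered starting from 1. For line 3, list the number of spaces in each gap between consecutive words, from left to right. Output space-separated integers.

Answer: 5

Derivation:
Line 1: ['purple', 'address'] (min_width=14, slack=0)
Line 2: ['plate', 'network'] (min_width=13, slack=1)
Line 3: ['were', 'white'] (min_width=10, slack=4)
Line 4: ['absolute'] (min_width=8, slack=6)
Line 5: ['emerald', 'and'] (min_width=11, slack=3)
Line 6: ['river', 'island'] (min_width=12, slack=2)
Line 7: ['storm', 'security'] (min_width=14, slack=0)
Line 8: ['good', 'bedroom'] (min_width=12, slack=2)
Line 9: ['been', 'we', 'white'] (min_width=13, slack=1)
Line 10: ['orchestra'] (min_width=9, slack=5)
Line 11: ['kitchen', 'fire'] (min_width=12, slack=2)
Line 12: ['triangle'] (min_width=8, slack=6)
Line 13: ['message'] (min_width=7, slack=7)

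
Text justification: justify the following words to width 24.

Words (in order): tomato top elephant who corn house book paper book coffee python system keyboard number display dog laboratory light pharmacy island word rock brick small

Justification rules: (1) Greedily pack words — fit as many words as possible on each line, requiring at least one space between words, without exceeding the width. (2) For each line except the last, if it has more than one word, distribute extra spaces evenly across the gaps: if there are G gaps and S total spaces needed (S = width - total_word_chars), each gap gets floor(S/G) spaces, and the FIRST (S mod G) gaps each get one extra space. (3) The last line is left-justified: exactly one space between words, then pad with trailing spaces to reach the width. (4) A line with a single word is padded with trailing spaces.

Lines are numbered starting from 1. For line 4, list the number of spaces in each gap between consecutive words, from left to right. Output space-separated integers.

Line 1: ['tomato', 'top', 'elephant', 'who'] (min_width=23, slack=1)
Line 2: ['corn', 'house', 'book', 'paper'] (min_width=21, slack=3)
Line 3: ['book', 'coffee', 'python'] (min_width=18, slack=6)
Line 4: ['system', 'keyboard', 'number'] (min_width=22, slack=2)
Line 5: ['display', 'dog', 'laboratory'] (min_width=22, slack=2)
Line 6: ['light', 'pharmacy', 'island'] (min_width=21, slack=3)
Line 7: ['word', 'rock', 'brick', 'small'] (min_width=21, slack=3)

Answer: 2 2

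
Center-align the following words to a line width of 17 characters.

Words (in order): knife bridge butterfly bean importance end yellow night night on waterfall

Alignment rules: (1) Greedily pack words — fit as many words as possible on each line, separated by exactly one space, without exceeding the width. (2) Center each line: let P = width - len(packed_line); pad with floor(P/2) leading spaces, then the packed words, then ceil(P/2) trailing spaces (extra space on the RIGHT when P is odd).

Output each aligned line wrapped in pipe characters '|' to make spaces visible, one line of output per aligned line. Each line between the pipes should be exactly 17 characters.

Line 1: ['knife', 'bridge'] (min_width=12, slack=5)
Line 2: ['butterfly', 'bean'] (min_width=14, slack=3)
Line 3: ['importance', 'end'] (min_width=14, slack=3)
Line 4: ['yellow', 'night'] (min_width=12, slack=5)
Line 5: ['night', 'on'] (min_width=8, slack=9)
Line 6: ['waterfall'] (min_width=9, slack=8)

Answer: |  knife bridge   |
| butterfly bean  |
| importance end  |
|  yellow night   |
|    night on     |
|    waterfall    |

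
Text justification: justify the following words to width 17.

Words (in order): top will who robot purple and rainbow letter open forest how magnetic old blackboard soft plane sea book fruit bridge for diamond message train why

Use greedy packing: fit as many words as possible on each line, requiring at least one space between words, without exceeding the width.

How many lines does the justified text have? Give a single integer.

Answer: 10

Derivation:
Line 1: ['top', 'will', 'who'] (min_width=12, slack=5)
Line 2: ['robot', 'purple', 'and'] (min_width=16, slack=1)
Line 3: ['rainbow', 'letter'] (min_width=14, slack=3)
Line 4: ['open', 'forest', 'how'] (min_width=15, slack=2)
Line 5: ['magnetic', 'old'] (min_width=12, slack=5)
Line 6: ['blackboard', 'soft'] (min_width=15, slack=2)
Line 7: ['plane', 'sea', 'book'] (min_width=14, slack=3)
Line 8: ['fruit', 'bridge', 'for'] (min_width=16, slack=1)
Line 9: ['diamond', 'message'] (min_width=15, slack=2)
Line 10: ['train', 'why'] (min_width=9, slack=8)
Total lines: 10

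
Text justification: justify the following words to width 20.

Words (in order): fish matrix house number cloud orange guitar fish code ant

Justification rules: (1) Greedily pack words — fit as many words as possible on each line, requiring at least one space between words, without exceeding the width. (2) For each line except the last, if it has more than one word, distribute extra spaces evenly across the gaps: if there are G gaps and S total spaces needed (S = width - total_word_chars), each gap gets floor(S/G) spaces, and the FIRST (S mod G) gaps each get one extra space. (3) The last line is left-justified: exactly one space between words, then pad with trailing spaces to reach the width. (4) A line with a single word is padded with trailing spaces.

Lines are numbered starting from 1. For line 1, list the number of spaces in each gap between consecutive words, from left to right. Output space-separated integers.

Line 1: ['fish', 'matrix', 'house'] (min_width=17, slack=3)
Line 2: ['number', 'cloud', 'orange'] (min_width=19, slack=1)
Line 3: ['guitar', 'fish', 'code', 'ant'] (min_width=20, slack=0)

Answer: 3 2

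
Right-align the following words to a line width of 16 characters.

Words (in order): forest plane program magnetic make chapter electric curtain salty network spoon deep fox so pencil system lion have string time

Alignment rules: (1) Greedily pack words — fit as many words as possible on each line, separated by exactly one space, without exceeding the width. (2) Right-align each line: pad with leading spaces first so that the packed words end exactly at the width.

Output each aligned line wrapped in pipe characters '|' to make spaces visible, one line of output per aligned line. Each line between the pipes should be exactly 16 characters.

Line 1: ['forest', 'plane'] (min_width=12, slack=4)
Line 2: ['program', 'magnetic'] (min_width=16, slack=0)
Line 3: ['make', 'chapter'] (min_width=12, slack=4)
Line 4: ['electric', 'curtain'] (min_width=16, slack=0)
Line 5: ['salty', 'network'] (min_width=13, slack=3)
Line 6: ['spoon', 'deep', 'fox'] (min_width=14, slack=2)
Line 7: ['so', 'pencil', 'system'] (min_width=16, slack=0)
Line 8: ['lion', 'have', 'string'] (min_width=16, slack=0)
Line 9: ['time'] (min_width=4, slack=12)

Answer: |    forest plane|
|program magnetic|
|    make chapter|
|electric curtain|
|   salty network|
|  spoon deep fox|
|so pencil system|
|lion have string|
|            time|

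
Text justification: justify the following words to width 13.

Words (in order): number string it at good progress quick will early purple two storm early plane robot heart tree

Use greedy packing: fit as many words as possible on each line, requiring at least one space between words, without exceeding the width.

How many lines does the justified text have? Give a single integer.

Answer: 9

Derivation:
Line 1: ['number', 'string'] (min_width=13, slack=0)
Line 2: ['it', 'at', 'good'] (min_width=10, slack=3)
Line 3: ['progress'] (min_width=8, slack=5)
Line 4: ['quick', 'will'] (min_width=10, slack=3)
Line 5: ['early', 'purple'] (min_width=12, slack=1)
Line 6: ['two', 'storm'] (min_width=9, slack=4)
Line 7: ['early', 'plane'] (min_width=11, slack=2)
Line 8: ['robot', 'heart'] (min_width=11, slack=2)
Line 9: ['tree'] (min_width=4, slack=9)
Total lines: 9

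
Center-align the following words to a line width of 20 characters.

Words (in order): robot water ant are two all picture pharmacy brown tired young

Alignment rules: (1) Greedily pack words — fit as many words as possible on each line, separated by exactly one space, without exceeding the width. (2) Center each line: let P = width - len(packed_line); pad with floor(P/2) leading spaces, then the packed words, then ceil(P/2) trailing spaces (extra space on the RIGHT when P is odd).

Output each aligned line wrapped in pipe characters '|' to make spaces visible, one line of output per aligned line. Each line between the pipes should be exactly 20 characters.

Line 1: ['robot', 'water', 'ant', 'are'] (min_width=19, slack=1)
Line 2: ['two', 'all', 'picture'] (min_width=15, slack=5)
Line 3: ['pharmacy', 'brown', 'tired'] (min_width=20, slack=0)
Line 4: ['young'] (min_width=5, slack=15)

Answer: |robot water ant are |
|  two all picture   |
|pharmacy brown tired|
|       young        |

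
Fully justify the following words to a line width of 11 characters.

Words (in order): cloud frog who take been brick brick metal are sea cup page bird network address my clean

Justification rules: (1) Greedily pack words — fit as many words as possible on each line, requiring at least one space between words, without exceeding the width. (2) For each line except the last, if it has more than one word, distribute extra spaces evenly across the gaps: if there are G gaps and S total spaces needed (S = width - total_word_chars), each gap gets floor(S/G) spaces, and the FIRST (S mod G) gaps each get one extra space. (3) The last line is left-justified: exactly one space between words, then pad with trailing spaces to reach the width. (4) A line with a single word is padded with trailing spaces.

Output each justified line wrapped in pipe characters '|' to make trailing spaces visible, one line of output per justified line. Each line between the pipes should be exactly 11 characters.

Answer: |cloud  frog|
|who    take|
|been  brick|
|brick metal|
|are sea cup|
|page   bird|
|network    |
|address  my|
|clean      |

Derivation:
Line 1: ['cloud', 'frog'] (min_width=10, slack=1)
Line 2: ['who', 'take'] (min_width=8, slack=3)
Line 3: ['been', 'brick'] (min_width=10, slack=1)
Line 4: ['brick', 'metal'] (min_width=11, slack=0)
Line 5: ['are', 'sea', 'cup'] (min_width=11, slack=0)
Line 6: ['page', 'bird'] (min_width=9, slack=2)
Line 7: ['network'] (min_width=7, slack=4)
Line 8: ['address', 'my'] (min_width=10, slack=1)
Line 9: ['clean'] (min_width=5, slack=6)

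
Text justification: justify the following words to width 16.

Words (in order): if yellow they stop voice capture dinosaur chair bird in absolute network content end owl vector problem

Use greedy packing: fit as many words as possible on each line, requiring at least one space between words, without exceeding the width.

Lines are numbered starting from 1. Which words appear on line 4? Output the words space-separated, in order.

Answer: chair bird in

Derivation:
Line 1: ['if', 'yellow', 'they'] (min_width=14, slack=2)
Line 2: ['stop', 'voice'] (min_width=10, slack=6)
Line 3: ['capture', 'dinosaur'] (min_width=16, slack=0)
Line 4: ['chair', 'bird', 'in'] (min_width=13, slack=3)
Line 5: ['absolute', 'network'] (min_width=16, slack=0)
Line 6: ['content', 'end', 'owl'] (min_width=15, slack=1)
Line 7: ['vector', 'problem'] (min_width=14, slack=2)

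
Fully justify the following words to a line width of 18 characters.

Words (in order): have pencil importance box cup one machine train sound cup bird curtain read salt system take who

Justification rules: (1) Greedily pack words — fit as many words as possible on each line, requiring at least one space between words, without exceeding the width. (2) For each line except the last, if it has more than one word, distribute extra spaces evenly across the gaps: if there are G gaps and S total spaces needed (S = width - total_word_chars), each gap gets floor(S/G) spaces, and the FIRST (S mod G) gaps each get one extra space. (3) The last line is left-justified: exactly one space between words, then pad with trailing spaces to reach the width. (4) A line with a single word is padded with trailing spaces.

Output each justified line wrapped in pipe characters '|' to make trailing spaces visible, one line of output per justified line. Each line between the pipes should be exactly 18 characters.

Answer: |have        pencil|
|importance box cup|
|one  machine train|
|sound   cup   bird|
|curtain  read salt|
|system take who   |

Derivation:
Line 1: ['have', 'pencil'] (min_width=11, slack=7)
Line 2: ['importance', 'box', 'cup'] (min_width=18, slack=0)
Line 3: ['one', 'machine', 'train'] (min_width=17, slack=1)
Line 4: ['sound', 'cup', 'bird'] (min_width=14, slack=4)
Line 5: ['curtain', 'read', 'salt'] (min_width=17, slack=1)
Line 6: ['system', 'take', 'who'] (min_width=15, slack=3)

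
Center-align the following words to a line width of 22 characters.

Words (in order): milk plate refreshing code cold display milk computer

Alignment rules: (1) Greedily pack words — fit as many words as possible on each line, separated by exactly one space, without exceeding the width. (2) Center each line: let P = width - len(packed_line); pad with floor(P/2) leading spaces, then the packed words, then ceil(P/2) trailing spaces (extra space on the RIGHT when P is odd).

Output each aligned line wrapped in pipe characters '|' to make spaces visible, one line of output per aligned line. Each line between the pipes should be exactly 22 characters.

Line 1: ['milk', 'plate', 'refreshing'] (min_width=21, slack=1)
Line 2: ['code', 'cold', 'display', 'milk'] (min_width=22, slack=0)
Line 3: ['computer'] (min_width=8, slack=14)

Answer: |milk plate refreshing |
|code cold display milk|
|       computer       |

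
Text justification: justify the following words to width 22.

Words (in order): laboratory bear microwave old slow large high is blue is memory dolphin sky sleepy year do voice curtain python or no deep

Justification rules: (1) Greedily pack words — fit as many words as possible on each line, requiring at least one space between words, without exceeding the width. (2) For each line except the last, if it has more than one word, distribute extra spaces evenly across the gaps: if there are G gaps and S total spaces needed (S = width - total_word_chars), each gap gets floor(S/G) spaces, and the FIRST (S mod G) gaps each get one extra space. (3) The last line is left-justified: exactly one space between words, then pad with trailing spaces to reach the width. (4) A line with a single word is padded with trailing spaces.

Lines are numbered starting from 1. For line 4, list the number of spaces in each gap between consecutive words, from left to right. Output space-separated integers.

Line 1: ['laboratory', 'bear'] (min_width=15, slack=7)
Line 2: ['microwave', 'old', 'slow'] (min_width=18, slack=4)
Line 3: ['large', 'high', 'is', 'blue', 'is'] (min_width=21, slack=1)
Line 4: ['memory', 'dolphin', 'sky'] (min_width=18, slack=4)
Line 5: ['sleepy', 'year', 'do', 'voice'] (min_width=20, slack=2)
Line 6: ['curtain', 'python', 'or', 'no'] (min_width=20, slack=2)
Line 7: ['deep'] (min_width=4, slack=18)

Answer: 3 3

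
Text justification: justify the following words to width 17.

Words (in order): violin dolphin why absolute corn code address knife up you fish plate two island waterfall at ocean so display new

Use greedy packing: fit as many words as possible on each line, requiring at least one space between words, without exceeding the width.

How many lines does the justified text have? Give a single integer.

Answer: 8

Derivation:
Line 1: ['violin', 'dolphin'] (min_width=14, slack=3)
Line 2: ['why', 'absolute', 'corn'] (min_width=17, slack=0)
Line 3: ['code', 'address'] (min_width=12, slack=5)
Line 4: ['knife', 'up', 'you', 'fish'] (min_width=17, slack=0)
Line 5: ['plate', 'two', 'island'] (min_width=16, slack=1)
Line 6: ['waterfall', 'at'] (min_width=12, slack=5)
Line 7: ['ocean', 'so', 'display'] (min_width=16, slack=1)
Line 8: ['new'] (min_width=3, slack=14)
Total lines: 8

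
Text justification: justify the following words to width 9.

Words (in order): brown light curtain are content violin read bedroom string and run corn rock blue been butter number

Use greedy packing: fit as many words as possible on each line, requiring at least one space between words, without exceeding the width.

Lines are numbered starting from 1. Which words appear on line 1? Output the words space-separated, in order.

Line 1: ['brown'] (min_width=5, slack=4)
Line 2: ['light'] (min_width=5, slack=4)
Line 3: ['curtain'] (min_width=7, slack=2)
Line 4: ['are'] (min_width=3, slack=6)
Line 5: ['content'] (min_width=7, slack=2)
Line 6: ['violin'] (min_width=6, slack=3)
Line 7: ['read'] (min_width=4, slack=5)
Line 8: ['bedroom'] (min_width=7, slack=2)
Line 9: ['string'] (min_width=6, slack=3)
Line 10: ['and', 'run'] (min_width=7, slack=2)
Line 11: ['corn', 'rock'] (min_width=9, slack=0)
Line 12: ['blue', 'been'] (min_width=9, slack=0)
Line 13: ['butter'] (min_width=6, slack=3)
Line 14: ['number'] (min_width=6, slack=3)

Answer: brown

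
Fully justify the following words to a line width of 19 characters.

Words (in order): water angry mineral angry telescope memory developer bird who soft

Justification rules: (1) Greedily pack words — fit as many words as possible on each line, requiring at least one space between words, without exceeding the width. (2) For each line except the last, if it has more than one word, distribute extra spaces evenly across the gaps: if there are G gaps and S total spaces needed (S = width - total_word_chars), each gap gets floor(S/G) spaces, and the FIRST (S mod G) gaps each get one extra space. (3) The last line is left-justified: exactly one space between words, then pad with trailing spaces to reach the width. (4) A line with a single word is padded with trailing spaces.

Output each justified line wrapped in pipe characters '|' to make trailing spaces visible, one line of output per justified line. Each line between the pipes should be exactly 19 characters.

Answer: |water angry mineral|
|angry     telescope|
|memory    developer|
|bird who soft      |

Derivation:
Line 1: ['water', 'angry', 'mineral'] (min_width=19, slack=0)
Line 2: ['angry', 'telescope'] (min_width=15, slack=4)
Line 3: ['memory', 'developer'] (min_width=16, slack=3)
Line 4: ['bird', 'who', 'soft'] (min_width=13, slack=6)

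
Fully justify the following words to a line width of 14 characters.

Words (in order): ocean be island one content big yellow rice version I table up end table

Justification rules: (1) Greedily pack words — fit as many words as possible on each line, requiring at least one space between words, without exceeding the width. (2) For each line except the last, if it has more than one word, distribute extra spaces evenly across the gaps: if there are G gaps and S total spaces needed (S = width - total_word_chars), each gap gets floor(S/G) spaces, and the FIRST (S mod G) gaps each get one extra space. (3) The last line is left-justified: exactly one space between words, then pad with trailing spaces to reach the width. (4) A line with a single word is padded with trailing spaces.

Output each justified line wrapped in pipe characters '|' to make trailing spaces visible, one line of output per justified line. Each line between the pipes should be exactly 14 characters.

Line 1: ['ocean', 'be'] (min_width=8, slack=6)
Line 2: ['island', 'one'] (min_width=10, slack=4)
Line 3: ['content', 'big'] (min_width=11, slack=3)
Line 4: ['yellow', 'rice'] (min_width=11, slack=3)
Line 5: ['version', 'I'] (min_width=9, slack=5)
Line 6: ['table', 'up', 'end'] (min_width=12, slack=2)
Line 7: ['table'] (min_width=5, slack=9)

Answer: |ocean       be|
|island     one|
|content    big|
|yellow    rice|
|version      I|
|table  up  end|
|table         |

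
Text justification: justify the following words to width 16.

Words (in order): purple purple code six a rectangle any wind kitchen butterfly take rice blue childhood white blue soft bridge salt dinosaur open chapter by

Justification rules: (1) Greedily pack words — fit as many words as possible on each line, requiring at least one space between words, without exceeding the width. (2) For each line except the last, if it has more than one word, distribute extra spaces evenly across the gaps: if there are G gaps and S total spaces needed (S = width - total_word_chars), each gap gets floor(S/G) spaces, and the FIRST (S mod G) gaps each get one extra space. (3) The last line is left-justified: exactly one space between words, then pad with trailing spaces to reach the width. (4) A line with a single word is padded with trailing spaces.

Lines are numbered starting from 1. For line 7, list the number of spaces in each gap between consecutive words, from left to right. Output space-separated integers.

Answer: 2

Derivation:
Line 1: ['purple', 'purple'] (min_width=13, slack=3)
Line 2: ['code', 'six', 'a'] (min_width=10, slack=6)
Line 3: ['rectangle', 'any'] (min_width=13, slack=3)
Line 4: ['wind', 'kitchen'] (min_width=12, slack=4)
Line 5: ['butterfly', 'take'] (min_width=14, slack=2)
Line 6: ['rice', 'blue'] (min_width=9, slack=7)
Line 7: ['childhood', 'white'] (min_width=15, slack=1)
Line 8: ['blue', 'soft', 'bridge'] (min_width=16, slack=0)
Line 9: ['salt', 'dinosaur'] (min_width=13, slack=3)
Line 10: ['open', 'chapter', 'by'] (min_width=15, slack=1)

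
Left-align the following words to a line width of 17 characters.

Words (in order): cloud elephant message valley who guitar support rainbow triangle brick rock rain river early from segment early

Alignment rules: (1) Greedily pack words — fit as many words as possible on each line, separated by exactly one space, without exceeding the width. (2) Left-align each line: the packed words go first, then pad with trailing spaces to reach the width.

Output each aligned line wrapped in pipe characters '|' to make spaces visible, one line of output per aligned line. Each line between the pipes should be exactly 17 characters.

Answer: |cloud elephant   |
|message valley   |
|who guitar       |
|support rainbow  |
|triangle brick   |
|rock rain river  |
|early from       |
|segment early    |

Derivation:
Line 1: ['cloud', 'elephant'] (min_width=14, slack=3)
Line 2: ['message', 'valley'] (min_width=14, slack=3)
Line 3: ['who', 'guitar'] (min_width=10, slack=7)
Line 4: ['support', 'rainbow'] (min_width=15, slack=2)
Line 5: ['triangle', 'brick'] (min_width=14, slack=3)
Line 6: ['rock', 'rain', 'river'] (min_width=15, slack=2)
Line 7: ['early', 'from'] (min_width=10, slack=7)
Line 8: ['segment', 'early'] (min_width=13, slack=4)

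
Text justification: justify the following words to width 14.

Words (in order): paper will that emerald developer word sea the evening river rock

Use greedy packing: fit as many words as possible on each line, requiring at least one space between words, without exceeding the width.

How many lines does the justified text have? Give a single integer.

Answer: 6

Derivation:
Line 1: ['paper', 'will'] (min_width=10, slack=4)
Line 2: ['that', 'emerald'] (min_width=12, slack=2)
Line 3: ['developer', 'word'] (min_width=14, slack=0)
Line 4: ['sea', 'the'] (min_width=7, slack=7)
Line 5: ['evening', 'river'] (min_width=13, slack=1)
Line 6: ['rock'] (min_width=4, slack=10)
Total lines: 6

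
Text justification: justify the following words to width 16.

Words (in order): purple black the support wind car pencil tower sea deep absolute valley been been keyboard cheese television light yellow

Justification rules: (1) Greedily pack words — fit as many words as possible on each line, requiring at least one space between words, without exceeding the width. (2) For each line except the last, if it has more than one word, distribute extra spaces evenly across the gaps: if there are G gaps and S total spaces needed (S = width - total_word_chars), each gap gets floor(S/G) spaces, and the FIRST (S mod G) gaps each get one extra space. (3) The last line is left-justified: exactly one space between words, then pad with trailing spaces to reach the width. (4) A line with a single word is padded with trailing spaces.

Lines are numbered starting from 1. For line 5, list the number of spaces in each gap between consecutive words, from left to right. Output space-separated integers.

Line 1: ['purple', 'black', 'the'] (min_width=16, slack=0)
Line 2: ['support', 'wind', 'car'] (min_width=16, slack=0)
Line 3: ['pencil', 'tower', 'sea'] (min_width=16, slack=0)
Line 4: ['deep', 'absolute'] (min_width=13, slack=3)
Line 5: ['valley', 'been', 'been'] (min_width=16, slack=0)
Line 6: ['keyboard', 'cheese'] (min_width=15, slack=1)
Line 7: ['television', 'light'] (min_width=16, slack=0)
Line 8: ['yellow'] (min_width=6, slack=10)

Answer: 1 1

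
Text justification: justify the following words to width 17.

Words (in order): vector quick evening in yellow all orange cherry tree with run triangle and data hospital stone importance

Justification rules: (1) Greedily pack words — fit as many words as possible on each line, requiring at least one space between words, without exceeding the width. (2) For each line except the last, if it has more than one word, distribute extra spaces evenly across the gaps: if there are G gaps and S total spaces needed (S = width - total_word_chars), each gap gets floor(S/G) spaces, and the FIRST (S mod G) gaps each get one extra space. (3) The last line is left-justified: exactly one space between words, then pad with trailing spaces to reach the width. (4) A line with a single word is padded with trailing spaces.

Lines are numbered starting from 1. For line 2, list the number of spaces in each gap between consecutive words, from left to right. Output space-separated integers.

Line 1: ['vector', 'quick'] (min_width=12, slack=5)
Line 2: ['evening', 'in', 'yellow'] (min_width=17, slack=0)
Line 3: ['all', 'orange', 'cherry'] (min_width=17, slack=0)
Line 4: ['tree', 'with', 'run'] (min_width=13, slack=4)
Line 5: ['triangle', 'and', 'data'] (min_width=17, slack=0)
Line 6: ['hospital', 'stone'] (min_width=14, slack=3)
Line 7: ['importance'] (min_width=10, slack=7)

Answer: 1 1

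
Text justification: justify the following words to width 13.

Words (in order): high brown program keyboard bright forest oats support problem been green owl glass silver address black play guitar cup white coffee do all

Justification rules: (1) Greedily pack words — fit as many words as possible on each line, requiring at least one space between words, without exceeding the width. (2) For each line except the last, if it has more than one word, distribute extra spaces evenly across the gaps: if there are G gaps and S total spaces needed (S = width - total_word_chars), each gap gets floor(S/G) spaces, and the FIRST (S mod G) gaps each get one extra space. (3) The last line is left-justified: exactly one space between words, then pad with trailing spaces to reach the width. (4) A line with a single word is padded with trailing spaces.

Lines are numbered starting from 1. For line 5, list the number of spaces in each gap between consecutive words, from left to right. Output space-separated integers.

Answer: 2

Derivation:
Line 1: ['high', 'brown'] (min_width=10, slack=3)
Line 2: ['program'] (min_width=7, slack=6)
Line 3: ['keyboard'] (min_width=8, slack=5)
Line 4: ['bright', 'forest'] (min_width=13, slack=0)
Line 5: ['oats', 'support'] (min_width=12, slack=1)
Line 6: ['problem', 'been'] (min_width=12, slack=1)
Line 7: ['green', 'owl'] (min_width=9, slack=4)
Line 8: ['glass', 'silver'] (min_width=12, slack=1)
Line 9: ['address', 'black'] (min_width=13, slack=0)
Line 10: ['play', 'guitar'] (min_width=11, slack=2)
Line 11: ['cup', 'white'] (min_width=9, slack=4)
Line 12: ['coffee', 'do', 'all'] (min_width=13, slack=0)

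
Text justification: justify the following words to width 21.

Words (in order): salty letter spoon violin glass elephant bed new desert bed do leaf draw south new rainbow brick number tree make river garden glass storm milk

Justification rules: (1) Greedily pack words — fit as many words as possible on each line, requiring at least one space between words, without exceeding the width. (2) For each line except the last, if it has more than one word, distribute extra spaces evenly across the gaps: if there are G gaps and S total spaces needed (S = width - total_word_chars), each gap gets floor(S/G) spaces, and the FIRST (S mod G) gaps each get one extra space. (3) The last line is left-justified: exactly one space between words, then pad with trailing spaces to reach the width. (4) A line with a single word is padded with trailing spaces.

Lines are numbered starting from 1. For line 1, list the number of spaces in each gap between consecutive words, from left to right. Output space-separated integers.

Line 1: ['salty', 'letter', 'spoon'] (min_width=18, slack=3)
Line 2: ['violin', 'glass', 'elephant'] (min_width=21, slack=0)
Line 3: ['bed', 'new', 'desert', 'bed', 'do'] (min_width=21, slack=0)
Line 4: ['leaf', 'draw', 'south', 'new'] (min_width=19, slack=2)
Line 5: ['rainbow', 'brick', 'number'] (min_width=20, slack=1)
Line 6: ['tree', 'make', 'river'] (min_width=15, slack=6)
Line 7: ['garden', 'glass', 'storm'] (min_width=18, slack=3)
Line 8: ['milk'] (min_width=4, slack=17)

Answer: 3 2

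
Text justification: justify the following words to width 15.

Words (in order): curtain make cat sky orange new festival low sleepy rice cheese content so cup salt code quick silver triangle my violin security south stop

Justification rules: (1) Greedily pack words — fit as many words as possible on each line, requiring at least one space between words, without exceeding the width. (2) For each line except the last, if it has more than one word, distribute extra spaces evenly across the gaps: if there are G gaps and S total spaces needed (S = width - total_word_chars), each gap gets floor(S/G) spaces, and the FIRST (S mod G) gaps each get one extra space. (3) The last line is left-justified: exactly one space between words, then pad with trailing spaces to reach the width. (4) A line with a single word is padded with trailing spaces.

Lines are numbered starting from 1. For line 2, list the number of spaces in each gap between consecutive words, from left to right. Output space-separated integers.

Line 1: ['curtain', 'make'] (min_width=12, slack=3)
Line 2: ['cat', 'sky', 'orange'] (min_width=14, slack=1)
Line 3: ['new', 'festival'] (min_width=12, slack=3)
Line 4: ['low', 'sleepy', 'rice'] (min_width=15, slack=0)
Line 5: ['cheese', 'content'] (min_width=14, slack=1)
Line 6: ['so', 'cup', 'salt'] (min_width=11, slack=4)
Line 7: ['code', 'quick'] (min_width=10, slack=5)
Line 8: ['silver', 'triangle'] (min_width=15, slack=0)
Line 9: ['my', 'violin'] (min_width=9, slack=6)
Line 10: ['security', 'south'] (min_width=14, slack=1)
Line 11: ['stop'] (min_width=4, slack=11)

Answer: 2 1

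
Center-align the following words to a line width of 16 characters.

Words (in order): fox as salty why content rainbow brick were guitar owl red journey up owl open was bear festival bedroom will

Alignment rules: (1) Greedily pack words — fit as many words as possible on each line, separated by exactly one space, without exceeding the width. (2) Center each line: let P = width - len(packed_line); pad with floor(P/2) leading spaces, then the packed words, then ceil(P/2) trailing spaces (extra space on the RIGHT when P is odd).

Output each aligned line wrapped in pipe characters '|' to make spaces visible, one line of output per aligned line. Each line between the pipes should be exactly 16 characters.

Line 1: ['fox', 'as', 'salty', 'why'] (min_width=16, slack=0)
Line 2: ['content', 'rainbow'] (min_width=15, slack=1)
Line 3: ['brick', 'were'] (min_width=10, slack=6)
Line 4: ['guitar', 'owl', 'red'] (min_width=14, slack=2)
Line 5: ['journey', 'up', 'owl'] (min_width=14, slack=2)
Line 6: ['open', 'was', 'bear'] (min_width=13, slack=3)
Line 7: ['festival', 'bedroom'] (min_width=16, slack=0)
Line 8: ['will'] (min_width=4, slack=12)

Answer: |fox as salty why|
|content rainbow |
|   brick were   |
| guitar owl red |
| journey up owl |
| open was bear  |
|festival bedroom|
|      will      |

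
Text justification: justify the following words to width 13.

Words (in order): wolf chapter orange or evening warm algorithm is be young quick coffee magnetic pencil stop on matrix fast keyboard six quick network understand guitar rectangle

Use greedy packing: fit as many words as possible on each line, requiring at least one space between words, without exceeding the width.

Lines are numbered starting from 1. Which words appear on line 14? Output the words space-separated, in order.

Line 1: ['wolf', 'chapter'] (min_width=12, slack=1)
Line 2: ['orange', 'or'] (min_width=9, slack=4)
Line 3: ['evening', 'warm'] (min_width=12, slack=1)
Line 4: ['algorithm', 'is'] (min_width=12, slack=1)
Line 5: ['be', 'young'] (min_width=8, slack=5)
Line 6: ['quick', 'coffee'] (min_width=12, slack=1)
Line 7: ['magnetic'] (min_width=8, slack=5)
Line 8: ['pencil', 'stop'] (min_width=11, slack=2)
Line 9: ['on', 'matrix'] (min_width=9, slack=4)
Line 10: ['fast', 'keyboard'] (min_width=13, slack=0)
Line 11: ['six', 'quick'] (min_width=9, slack=4)
Line 12: ['network'] (min_width=7, slack=6)
Line 13: ['understand'] (min_width=10, slack=3)
Line 14: ['guitar'] (min_width=6, slack=7)
Line 15: ['rectangle'] (min_width=9, slack=4)

Answer: guitar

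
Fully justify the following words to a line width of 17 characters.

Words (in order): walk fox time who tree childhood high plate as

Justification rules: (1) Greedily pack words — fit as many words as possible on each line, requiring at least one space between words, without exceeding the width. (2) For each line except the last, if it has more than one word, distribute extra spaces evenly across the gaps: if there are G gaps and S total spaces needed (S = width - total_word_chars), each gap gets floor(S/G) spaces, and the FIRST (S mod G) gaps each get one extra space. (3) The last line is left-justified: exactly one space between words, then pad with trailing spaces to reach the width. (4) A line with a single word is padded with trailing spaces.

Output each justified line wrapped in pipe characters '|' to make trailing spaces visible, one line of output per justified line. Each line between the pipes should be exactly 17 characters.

Line 1: ['walk', 'fox', 'time', 'who'] (min_width=17, slack=0)
Line 2: ['tree', 'childhood'] (min_width=14, slack=3)
Line 3: ['high', 'plate', 'as'] (min_width=13, slack=4)

Answer: |walk fox time who|
|tree    childhood|
|high plate as    |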